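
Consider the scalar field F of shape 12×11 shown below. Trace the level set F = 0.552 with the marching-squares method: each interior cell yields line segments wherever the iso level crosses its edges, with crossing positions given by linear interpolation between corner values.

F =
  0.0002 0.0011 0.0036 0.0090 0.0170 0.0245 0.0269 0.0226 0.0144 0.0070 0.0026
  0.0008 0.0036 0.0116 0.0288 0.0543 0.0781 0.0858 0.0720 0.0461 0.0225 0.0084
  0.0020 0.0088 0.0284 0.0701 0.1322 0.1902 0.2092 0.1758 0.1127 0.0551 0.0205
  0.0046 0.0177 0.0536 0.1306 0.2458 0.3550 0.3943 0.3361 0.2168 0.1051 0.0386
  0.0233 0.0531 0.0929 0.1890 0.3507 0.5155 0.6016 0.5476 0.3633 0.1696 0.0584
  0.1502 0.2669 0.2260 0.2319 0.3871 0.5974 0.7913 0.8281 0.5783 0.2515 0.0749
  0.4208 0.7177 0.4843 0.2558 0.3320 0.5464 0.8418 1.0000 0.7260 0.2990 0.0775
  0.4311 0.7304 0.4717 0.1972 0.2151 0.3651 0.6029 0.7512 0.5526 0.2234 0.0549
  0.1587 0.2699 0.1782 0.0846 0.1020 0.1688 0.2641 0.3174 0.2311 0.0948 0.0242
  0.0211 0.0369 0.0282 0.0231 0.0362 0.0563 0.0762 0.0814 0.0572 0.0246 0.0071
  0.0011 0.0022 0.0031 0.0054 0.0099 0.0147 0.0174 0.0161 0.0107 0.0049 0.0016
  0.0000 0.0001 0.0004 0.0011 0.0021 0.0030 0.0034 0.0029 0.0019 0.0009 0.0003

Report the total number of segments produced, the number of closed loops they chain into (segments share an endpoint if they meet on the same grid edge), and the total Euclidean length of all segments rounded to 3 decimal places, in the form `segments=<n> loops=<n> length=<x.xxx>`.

segments=22 loops=2 length=16.132

cell (3,5): code 0100 → (3.761,6.000)–(4.000,5.424)
cell (3,6): code 1000 → (4.000,6.919)–(3.761,6.000)
cell (4,4): code 0100 → (4.446,5.000)–(5.000,4.784)
cell (4,5): code 1110 → (4.000,5.424)–(4.446,5.000)
cell (4,6): code 1101 → (4.016,7.000)–(4.000,6.919)
cell (4,7): code 1100 → (4.878,8.000)–(4.016,7.000)
cell (4,8): code 1000 → (5.000,8.080)–(4.878,8.000)
cell (5,0): code 0100 → (5.632,1.000)–(6.000,0.442)
cell (5,1): code 1000 → (6.000,1.710)–(5.632,1.000)
cell (5,4): code 0010 → (5.000,4.784)–(5.890,5.000)
cell (5,5): code 0111 → (5.890,5.000)–(6.000,5.019)
cell (5,8): code 1001 → (6.000,8.407)–(5.000,8.080)
cell (6,0): code 0110 → (6.000,0.442)–(7.000,0.404)
cell (6,1): code 1001 → (7.000,1.690)–(6.000,1.710)
cell (6,5): code 0110 → (6.000,5.019)–(7.000,5.786)
cell (6,8): code 1001 → (7.000,8.002)–(6.000,8.407)
cell (7,0): code 0010 → (7.000,0.404)–(7.387,1.000)
cell (7,1): code 0001 → (7.387,1.000)–(7.000,1.690)
cell (7,5): code 0010 → (7.000,5.786)–(7.150,6.000)
cell (7,6): code 0011 → (7.150,6.000)–(7.459,7.000)
cell (7,7): code 0011 → (7.459,7.000)–(7.002,8.000)
cell (7,8): code 0001 → (7.002,8.000)–(7.000,8.002)
total: 22 segments, chained into 2 closed loop(s), length Σ = 16.132413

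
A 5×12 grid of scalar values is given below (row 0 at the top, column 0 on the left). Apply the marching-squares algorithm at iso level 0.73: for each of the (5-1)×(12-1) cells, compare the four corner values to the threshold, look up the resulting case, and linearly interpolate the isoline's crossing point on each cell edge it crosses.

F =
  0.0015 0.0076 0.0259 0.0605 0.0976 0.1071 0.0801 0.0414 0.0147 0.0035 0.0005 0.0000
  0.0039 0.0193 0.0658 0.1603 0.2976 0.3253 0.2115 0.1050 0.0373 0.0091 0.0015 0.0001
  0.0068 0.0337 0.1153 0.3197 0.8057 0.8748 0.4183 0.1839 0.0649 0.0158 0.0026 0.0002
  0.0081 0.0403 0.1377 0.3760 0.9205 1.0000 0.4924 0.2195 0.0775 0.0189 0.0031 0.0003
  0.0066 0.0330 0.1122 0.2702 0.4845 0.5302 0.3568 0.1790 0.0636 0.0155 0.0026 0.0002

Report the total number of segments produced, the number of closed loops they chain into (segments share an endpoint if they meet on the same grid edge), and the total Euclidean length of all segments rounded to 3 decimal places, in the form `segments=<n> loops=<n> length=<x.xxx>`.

cell (1,3): code 0100 → (1.851,4.000)–(2.000,3.844)
cell (1,4): code 1100 → (1.736,5.000)–(1.851,4.000)
cell (1,5): code 1000 → (2.000,5.317)–(1.736,5.000)
cell (2,3): code 0110 → (2.000,3.844)–(3.000,3.650)
cell (2,5): code 1001 → (3.000,5.532)–(2.000,5.317)
cell (3,3): code 0010 → (3.000,3.650)–(3.437,4.000)
cell (3,4): code 0011 → (3.437,4.000)–(3.575,5.000)
cell (3,5): code 0001 → (3.575,5.000)–(3.000,5.532)
total: 8 segments, chained into 1 closed loop(s), length Σ = 6.028185

segments=8 loops=1 length=6.028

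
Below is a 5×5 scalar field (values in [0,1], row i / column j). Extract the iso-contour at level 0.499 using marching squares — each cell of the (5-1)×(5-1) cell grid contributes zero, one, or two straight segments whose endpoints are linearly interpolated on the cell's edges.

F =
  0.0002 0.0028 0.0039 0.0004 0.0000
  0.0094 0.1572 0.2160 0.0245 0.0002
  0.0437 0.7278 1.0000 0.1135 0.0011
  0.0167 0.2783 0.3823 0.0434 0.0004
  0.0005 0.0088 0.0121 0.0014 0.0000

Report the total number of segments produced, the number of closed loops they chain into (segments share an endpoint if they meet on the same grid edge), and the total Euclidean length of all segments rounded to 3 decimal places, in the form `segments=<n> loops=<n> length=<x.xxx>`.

segments=6 loops=1 length=5.045

cell (1,0): code 0100 → (1.599,1.000)–(2.000,0.666)
cell (1,1): code 1100 → (1.361,2.000)–(1.599,1.000)
cell (1,2): code 1000 → (2.000,2.565)–(1.361,2.000)
cell (2,0): code 0010 → (2.000,0.666)–(2.509,1.000)
cell (2,1): code 0011 → (2.509,1.000)–(2.811,2.000)
cell (2,2): code 0001 → (2.811,2.000)–(2.000,2.565)
total: 6 segments, chained into 1 closed loop(s), length Σ = 5.045410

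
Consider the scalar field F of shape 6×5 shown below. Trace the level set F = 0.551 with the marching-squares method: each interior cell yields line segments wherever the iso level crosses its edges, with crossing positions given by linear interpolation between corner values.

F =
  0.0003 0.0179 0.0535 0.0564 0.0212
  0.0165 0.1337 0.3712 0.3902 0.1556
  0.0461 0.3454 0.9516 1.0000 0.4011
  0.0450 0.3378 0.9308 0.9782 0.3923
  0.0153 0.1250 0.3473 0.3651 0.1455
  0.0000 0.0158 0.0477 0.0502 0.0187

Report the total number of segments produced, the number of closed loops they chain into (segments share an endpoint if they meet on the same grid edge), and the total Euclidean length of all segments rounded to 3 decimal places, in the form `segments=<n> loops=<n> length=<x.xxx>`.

segments=8 loops=1 length=7.931

cell (1,1): code 0100 → (1.310,2.000)–(2.000,1.339)
cell (1,2): code 1100 → (1.264,3.000)–(1.310,2.000)
cell (1,3): code 1000 → (2.000,3.750)–(1.264,3.000)
cell (2,1): code 0110 → (2.000,1.339)–(3.000,1.360)
cell (2,3): code 1001 → (3.000,3.729)–(2.000,3.750)
cell (3,1): code 0010 → (3.000,1.360)–(3.651,2.000)
cell (3,2): code 0011 → (3.651,2.000)–(3.697,3.000)
cell (3,3): code 0001 → (3.697,3.000)–(3.000,3.729)
total: 8 segments, chained into 1 closed loop(s), length Σ = 7.930616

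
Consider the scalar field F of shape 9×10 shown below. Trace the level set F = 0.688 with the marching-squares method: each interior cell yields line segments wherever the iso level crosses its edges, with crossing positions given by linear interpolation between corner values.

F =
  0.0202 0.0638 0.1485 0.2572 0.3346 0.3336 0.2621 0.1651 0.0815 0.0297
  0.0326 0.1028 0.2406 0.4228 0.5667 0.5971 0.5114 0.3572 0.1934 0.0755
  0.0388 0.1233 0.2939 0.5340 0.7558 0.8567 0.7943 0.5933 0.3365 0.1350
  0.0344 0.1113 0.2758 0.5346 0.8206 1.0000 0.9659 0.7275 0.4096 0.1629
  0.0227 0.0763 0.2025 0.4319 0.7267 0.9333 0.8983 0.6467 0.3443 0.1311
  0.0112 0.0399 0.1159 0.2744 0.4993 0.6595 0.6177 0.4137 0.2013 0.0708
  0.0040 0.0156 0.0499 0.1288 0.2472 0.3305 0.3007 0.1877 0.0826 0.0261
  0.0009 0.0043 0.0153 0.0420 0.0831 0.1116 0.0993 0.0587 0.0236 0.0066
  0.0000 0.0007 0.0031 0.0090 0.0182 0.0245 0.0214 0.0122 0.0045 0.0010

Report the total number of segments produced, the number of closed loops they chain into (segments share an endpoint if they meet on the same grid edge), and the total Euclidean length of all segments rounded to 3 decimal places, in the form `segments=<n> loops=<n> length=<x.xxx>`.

cell (1,3): code 0100 → (1.641,4.000)–(2.000,3.694)
cell (1,4): code 1100 → (1.350,5.000)–(1.641,4.000)
cell (1,5): code 1100 → (1.624,6.000)–(1.350,5.000)
cell (1,6): code 1000 → (2.000,6.529)–(1.624,6.000)
cell (2,3): code 0110 → (2.000,3.694)–(3.000,3.536)
cell (2,6): code 1101 → (2.706,7.000)–(2.000,6.529)
cell (2,7): code 1000 → (3.000,7.124)–(2.706,7.000)
cell (3,3): code 0110 → (3.000,3.536)–(4.000,3.869)
cell (3,6): code 1011 → (4.000,6.836)–(3.489,7.000)
cell (3,7): code 0001 → (3.489,7.000)–(3.000,7.124)
cell (4,3): code 0010 → (4.000,3.869)–(4.170,4.000)
cell (4,4): code 0011 → (4.170,4.000)–(4.896,5.000)
cell (4,5): code 0011 → (4.896,5.000)–(4.749,6.000)
cell (4,6): code 0001 → (4.749,6.000)–(4.000,6.836)
total: 14 segments, chained into 1 closed loop(s), length Σ = 11.057615

segments=14 loops=1 length=11.058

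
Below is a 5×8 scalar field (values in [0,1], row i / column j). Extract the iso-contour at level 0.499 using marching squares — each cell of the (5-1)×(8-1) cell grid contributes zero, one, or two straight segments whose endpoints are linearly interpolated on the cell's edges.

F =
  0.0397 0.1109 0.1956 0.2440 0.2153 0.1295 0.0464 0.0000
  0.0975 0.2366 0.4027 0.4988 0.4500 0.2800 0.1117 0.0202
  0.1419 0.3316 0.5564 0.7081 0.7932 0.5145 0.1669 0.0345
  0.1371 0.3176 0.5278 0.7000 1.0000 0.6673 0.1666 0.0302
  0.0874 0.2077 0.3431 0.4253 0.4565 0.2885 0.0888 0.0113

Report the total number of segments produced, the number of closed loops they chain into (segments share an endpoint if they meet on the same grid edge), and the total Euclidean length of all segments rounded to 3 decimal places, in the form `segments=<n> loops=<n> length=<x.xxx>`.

segments=12 loops=1 length=10.090

cell (1,1): code 0100 → (1.627,2.000)–(2.000,1.745)
cell (1,2): code 1100 → (1.001,3.000)–(1.627,2.000)
cell (1,3): code 1100 → (1.143,4.000)–(1.001,3.000)
cell (1,4): code 1100 → (1.934,5.000)–(1.143,4.000)
cell (1,5): code 1000 → (2.000,5.045)–(1.934,5.000)
cell (2,1): code 0110 → (2.000,1.745)–(3.000,1.863)
cell (2,5): code 1001 → (3.000,5.336)–(2.000,5.045)
cell (3,1): code 0010 → (3.000,1.863)–(3.156,2.000)
cell (3,2): code 0011 → (3.156,2.000)–(3.732,3.000)
cell (3,3): code 0011 → (3.732,3.000)–(3.922,4.000)
cell (3,4): code 0011 → (3.922,4.000)–(3.444,5.000)
cell (3,5): code 0001 → (3.444,5.000)–(3.000,5.336)
total: 12 segments, chained into 1 closed loop(s), length Σ = 10.090081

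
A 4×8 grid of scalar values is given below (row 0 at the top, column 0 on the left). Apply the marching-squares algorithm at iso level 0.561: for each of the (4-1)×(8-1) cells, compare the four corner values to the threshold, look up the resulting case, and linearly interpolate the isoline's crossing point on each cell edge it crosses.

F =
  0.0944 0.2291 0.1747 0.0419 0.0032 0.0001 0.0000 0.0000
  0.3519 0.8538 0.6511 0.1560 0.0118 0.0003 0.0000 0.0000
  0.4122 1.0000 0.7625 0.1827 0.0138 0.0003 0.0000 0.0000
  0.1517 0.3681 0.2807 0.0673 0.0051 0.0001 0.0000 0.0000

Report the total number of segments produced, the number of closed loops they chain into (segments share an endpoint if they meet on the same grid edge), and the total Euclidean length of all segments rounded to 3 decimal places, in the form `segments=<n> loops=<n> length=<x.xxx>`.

segments=8 loops=1 length=6.677

cell (0,0): code 0100 → (0.531,1.000)–(1.000,0.417)
cell (0,1): code 1100 → (0.811,2.000)–(0.531,1.000)
cell (0,2): code 1000 → (1.000,2.182)–(0.811,2.000)
cell (1,0): code 0110 → (1.000,0.417)–(2.000,0.253)
cell (1,2): code 1001 → (2.000,2.348)–(1.000,2.182)
cell (2,0): code 0010 → (2.000,0.253)–(2.695,1.000)
cell (2,1): code 0011 → (2.695,1.000)–(2.418,2.000)
cell (2,2): code 0001 → (2.418,2.000)–(2.000,2.348)
total: 8 segments, chained into 1 closed loop(s), length Σ = 6.677356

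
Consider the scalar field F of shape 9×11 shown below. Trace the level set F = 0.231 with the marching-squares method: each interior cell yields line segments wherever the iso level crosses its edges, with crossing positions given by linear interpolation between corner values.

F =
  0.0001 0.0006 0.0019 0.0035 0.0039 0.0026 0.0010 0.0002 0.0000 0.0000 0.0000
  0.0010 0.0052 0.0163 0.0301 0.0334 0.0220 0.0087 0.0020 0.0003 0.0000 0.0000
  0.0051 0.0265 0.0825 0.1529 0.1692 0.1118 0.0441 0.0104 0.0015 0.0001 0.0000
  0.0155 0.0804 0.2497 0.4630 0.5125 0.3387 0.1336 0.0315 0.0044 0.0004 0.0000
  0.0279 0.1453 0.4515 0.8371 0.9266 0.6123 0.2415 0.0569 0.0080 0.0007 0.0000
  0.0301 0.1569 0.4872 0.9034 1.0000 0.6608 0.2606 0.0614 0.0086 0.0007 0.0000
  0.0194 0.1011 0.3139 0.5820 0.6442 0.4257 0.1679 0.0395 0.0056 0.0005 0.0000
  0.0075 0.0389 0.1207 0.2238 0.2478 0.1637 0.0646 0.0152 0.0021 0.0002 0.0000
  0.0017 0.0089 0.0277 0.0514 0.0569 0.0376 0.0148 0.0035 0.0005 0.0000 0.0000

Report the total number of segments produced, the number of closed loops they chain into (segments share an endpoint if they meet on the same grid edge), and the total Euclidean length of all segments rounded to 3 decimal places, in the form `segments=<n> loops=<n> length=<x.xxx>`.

cell (2,1): code 0100 → (2.888,2.000)–(3.000,1.890)
cell (2,2): code 1100 → (2.252,3.000)–(2.888,2.000)
cell (2,3): code 1100 → (2.180,4.000)–(2.252,3.000)
cell (2,4): code 1100 → (2.525,5.000)–(2.180,4.000)
cell (2,5): code 1000 → (3.000,5.525)–(2.525,5.000)
cell (3,1): code 0110 → (3.000,1.890)–(4.000,1.280)
cell (3,5): code 1101 → (3.903,6.000)–(3.000,5.525)
cell (3,6): code 1000 → (4.000,6.057)–(3.903,6.000)
cell (4,1): code 0110 → (4.000,1.280)–(5.000,1.224)
cell (4,6): code 1001 → (5.000,6.149)–(4.000,6.057)
cell (5,1): code 0110 → (5.000,1.224)–(6.000,1.610)
cell (5,5): code 1011 → (6.000,5.755)–(5.319,6.000)
cell (5,6): code 0001 → (5.319,6.000)–(5.000,6.149)
cell (6,1): code 0010 → (6.000,1.610)–(6.429,2.000)
cell (6,2): code 0011 → (6.429,2.000)–(6.980,3.000)
cell (6,3): code 0111 → (6.980,3.000)–(7.000,3.300)
cell (6,4): code 1011 → (7.000,4.200)–(6.743,5.000)
cell (6,5): code 0001 → (6.743,5.000)–(6.000,5.755)
cell (7,3): code 0010 → (7.000,3.300)–(7.088,4.000)
cell (7,4): code 0001 → (7.088,4.000)–(7.000,4.200)
total: 20 segments, chained into 1 closed loop(s), length Σ = 15.413636

segments=20 loops=1 length=15.414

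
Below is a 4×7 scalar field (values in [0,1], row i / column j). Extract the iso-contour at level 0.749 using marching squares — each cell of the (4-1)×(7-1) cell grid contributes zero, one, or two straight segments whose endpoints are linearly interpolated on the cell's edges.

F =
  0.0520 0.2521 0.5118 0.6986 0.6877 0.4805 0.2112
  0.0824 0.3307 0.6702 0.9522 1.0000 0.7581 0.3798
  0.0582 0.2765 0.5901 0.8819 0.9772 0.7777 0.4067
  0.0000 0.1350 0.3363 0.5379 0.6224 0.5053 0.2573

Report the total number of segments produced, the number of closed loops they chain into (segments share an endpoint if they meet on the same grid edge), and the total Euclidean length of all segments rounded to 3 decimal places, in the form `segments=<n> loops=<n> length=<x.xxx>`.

cell (0,2): code 0100 → (0.199,3.000)–(1.000,2.279)
cell (0,3): code 1100 → (0.196,4.000)–(0.199,3.000)
cell (0,4): code 1100 → (0.967,5.000)–(0.196,4.000)
cell (0,5): code 1000 → (1.000,5.024)–(0.967,5.000)
cell (1,2): code 0110 → (1.000,2.279)–(2.000,2.545)
cell (1,5): code 1001 → (2.000,5.077)–(1.000,5.024)
cell (2,2): code 0010 → (2.000,2.545)–(2.386,3.000)
cell (2,3): code 0011 → (2.386,3.000)–(2.643,4.000)
cell (2,4): code 0011 → (2.643,4.000)–(2.105,5.000)
cell (2,5): code 0001 → (2.105,5.000)–(2.000,5.077)
total: 10 segments, chained into 1 closed loop(s), length Σ = 8.312762

segments=10 loops=1 length=8.313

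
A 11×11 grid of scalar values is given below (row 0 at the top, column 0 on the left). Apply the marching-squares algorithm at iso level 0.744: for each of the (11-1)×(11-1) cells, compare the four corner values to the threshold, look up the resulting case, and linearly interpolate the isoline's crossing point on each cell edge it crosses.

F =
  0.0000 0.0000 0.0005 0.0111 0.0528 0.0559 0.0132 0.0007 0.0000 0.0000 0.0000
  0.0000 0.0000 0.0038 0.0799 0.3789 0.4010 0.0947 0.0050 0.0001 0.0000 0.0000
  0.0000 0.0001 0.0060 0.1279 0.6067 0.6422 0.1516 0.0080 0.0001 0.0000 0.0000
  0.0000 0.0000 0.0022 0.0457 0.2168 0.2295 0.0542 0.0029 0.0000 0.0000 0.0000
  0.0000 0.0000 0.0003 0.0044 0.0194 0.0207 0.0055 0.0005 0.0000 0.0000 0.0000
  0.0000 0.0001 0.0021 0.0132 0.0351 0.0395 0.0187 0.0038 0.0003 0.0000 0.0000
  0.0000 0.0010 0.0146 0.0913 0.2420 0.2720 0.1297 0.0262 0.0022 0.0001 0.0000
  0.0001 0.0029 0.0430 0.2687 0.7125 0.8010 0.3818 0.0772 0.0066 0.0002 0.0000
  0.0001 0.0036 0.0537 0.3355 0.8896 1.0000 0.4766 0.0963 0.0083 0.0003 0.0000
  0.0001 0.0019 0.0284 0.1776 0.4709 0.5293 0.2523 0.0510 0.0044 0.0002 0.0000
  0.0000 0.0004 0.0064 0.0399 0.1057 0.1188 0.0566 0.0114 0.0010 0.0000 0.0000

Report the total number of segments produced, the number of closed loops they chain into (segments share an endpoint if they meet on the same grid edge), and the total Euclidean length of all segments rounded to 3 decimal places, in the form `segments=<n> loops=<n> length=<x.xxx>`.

cell (6,4): code 0100 → (6.892,5.000)–(7.000,4.356)
cell (6,5): code 1000 → (7.000,5.136)–(6.892,5.000)
cell (7,3): code 0100 → (7.178,4.000)–(8.000,3.737)
cell (7,4): code 1110 → (7.000,4.356)–(7.178,4.000)
cell (7,5): code 1001 → (8.000,5.489)–(7.000,5.136)
cell (8,3): code 0010 → (8.000,3.737)–(8.348,4.000)
cell (8,4): code 0011 → (8.348,4.000)–(8.544,5.000)
cell (8,5): code 0001 → (8.544,5.000)–(8.000,5.489)
total: 8 segments, chained into 1 closed loop(s), length Σ = 5.334399

segments=8 loops=1 length=5.334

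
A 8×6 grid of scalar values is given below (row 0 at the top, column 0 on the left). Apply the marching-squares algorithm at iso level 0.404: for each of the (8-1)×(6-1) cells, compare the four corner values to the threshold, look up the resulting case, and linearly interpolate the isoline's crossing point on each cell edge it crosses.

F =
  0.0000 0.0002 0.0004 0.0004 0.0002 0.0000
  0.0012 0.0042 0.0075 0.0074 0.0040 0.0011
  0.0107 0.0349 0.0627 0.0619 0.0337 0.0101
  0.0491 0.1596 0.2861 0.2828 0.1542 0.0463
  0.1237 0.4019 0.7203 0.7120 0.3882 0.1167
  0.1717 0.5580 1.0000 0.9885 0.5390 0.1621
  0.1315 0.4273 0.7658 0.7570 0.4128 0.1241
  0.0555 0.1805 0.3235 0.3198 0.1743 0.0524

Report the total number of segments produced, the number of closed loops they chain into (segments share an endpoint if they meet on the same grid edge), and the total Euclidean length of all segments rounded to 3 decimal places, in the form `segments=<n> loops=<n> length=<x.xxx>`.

cell (3,1): code 0100 → (3.272,2.000)–(4.000,1.007)
cell (3,2): code 1100 → (3.282,3.000)–(3.272,2.000)
cell (3,3): code 1000 → (4.000,3.951)–(3.282,3.000)
cell (4,0): code 0100 → (4.013,1.000)–(5.000,0.601)
cell (4,1): code 1110 → (4.000,1.007)–(4.013,1.000)
cell (4,3): code 1101 → (4.105,4.000)–(4.000,3.951)
cell (4,4): code 1000 → (5.000,4.358)–(4.105,4.000)
cell (5,0): code 0110 → (5.000,0.601)–(6.000,0.921)
cell (5,4): code 1001 → (6.000,4.030)–(5.000,4.358)
cell (6,0): code 0010 → (6.000,0.921)–(6.094,1.000)
cell (6,1): code 0011 → (6.094,1.000)–(6.818,2.000)
cell (6,2): code 0011 → (6.818,2.000)–(6.807,3.000)
cell (6,3): code 0011 → (6.807,3.000)–(6.037,4.000)
cell (6,4): code 0001 → (6.037,4.000)–(6.000,4.030)
total: 14 segments, chained into 1 closed loop(s), length Σ = 11.352165

segments=14 loops=1 length=11.352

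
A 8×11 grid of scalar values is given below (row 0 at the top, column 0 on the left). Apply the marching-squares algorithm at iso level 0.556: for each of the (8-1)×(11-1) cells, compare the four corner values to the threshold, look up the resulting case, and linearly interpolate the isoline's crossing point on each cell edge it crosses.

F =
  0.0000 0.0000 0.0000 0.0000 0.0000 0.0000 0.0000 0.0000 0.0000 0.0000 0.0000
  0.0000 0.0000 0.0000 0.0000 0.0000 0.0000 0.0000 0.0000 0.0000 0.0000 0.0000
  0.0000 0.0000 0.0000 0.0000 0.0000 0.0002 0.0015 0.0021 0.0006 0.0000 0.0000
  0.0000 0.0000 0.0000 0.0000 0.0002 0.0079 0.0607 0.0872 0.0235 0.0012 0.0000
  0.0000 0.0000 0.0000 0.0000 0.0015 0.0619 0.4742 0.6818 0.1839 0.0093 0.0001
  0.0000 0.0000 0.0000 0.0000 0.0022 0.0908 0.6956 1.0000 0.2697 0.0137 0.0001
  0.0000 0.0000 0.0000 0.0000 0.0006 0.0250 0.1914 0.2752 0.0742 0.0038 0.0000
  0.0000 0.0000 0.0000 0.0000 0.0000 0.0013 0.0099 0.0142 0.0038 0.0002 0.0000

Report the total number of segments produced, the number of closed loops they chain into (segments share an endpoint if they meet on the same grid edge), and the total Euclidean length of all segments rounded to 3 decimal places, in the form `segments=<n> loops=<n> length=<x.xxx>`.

segments=8 loops=1 length=5.523

cell (3,6): code 0100 → (3.788,7.000)–(4.000,6.394)
cell (3,7): code 1000 → (4.000,7.253)–(3.788,7.000)
cell (4,5): code 0100 → (4.369,6.000)–(5.000,5.769)
cell (4,6): code 1110 → (4.000,6.394)–(4.369,6.000)
cell (4,7): code 1001 → (5.000,7.608)–(4.000,7.253)
cell (5,5): code 0010 → (5.000,5.769)–(5.277,6.000)
cell (5,6): code 0011 → (5.277,6.000)–(5.613,7.000)
cell (5,7): code 0001 → (5.613,7.000)–(5.000,7.608)
total: 8 segments, chained into 1 closed loop(s), length Σ = 5.522622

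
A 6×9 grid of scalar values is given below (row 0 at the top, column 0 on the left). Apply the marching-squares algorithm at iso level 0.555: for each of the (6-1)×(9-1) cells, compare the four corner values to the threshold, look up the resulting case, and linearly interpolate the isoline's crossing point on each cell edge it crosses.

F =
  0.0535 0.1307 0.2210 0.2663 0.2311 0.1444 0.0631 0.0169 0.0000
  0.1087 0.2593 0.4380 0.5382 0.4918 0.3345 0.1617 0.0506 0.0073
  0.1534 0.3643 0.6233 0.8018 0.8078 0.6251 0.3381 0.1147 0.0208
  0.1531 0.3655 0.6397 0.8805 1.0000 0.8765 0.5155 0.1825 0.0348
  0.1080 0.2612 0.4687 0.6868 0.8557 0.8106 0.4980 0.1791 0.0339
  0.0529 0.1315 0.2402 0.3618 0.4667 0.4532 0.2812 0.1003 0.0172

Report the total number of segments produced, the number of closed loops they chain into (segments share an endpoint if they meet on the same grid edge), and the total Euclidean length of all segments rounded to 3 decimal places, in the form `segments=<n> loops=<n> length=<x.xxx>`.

cell (1,1): code 0100 → (1.631,2.000)–(2.000,1.736)
cell (1,2): code 1100 → (1.064,3.000)–(1.631,2.000)
cell (1,3): code 1100 → (1.200,4.000)–(1.064,3.000)
cell (1,4): code 1100 → (1.759,5.000)–(1.200,4.000)
cell (1,5): code 1000 → (2.000,5.244)–(1.759,5.000)
cell (2,1): code 0110 → (2.000,1.736)–(3.000,1.691)
cell (2,5): code 1001 → (3.000,5.891)–(2.000,5.244)
cell (3,1): code 0010 → (3.000,1.691)–(3.495,2.000)
cell (3,2): code 0111 → (3.495,2.000)–(4.000,2.396)
cell (3,5): code 1001 → (4.000,5.818)–(3.000,5.891)
cell (4,2): code 0010 → (4.000,2.396)–(4.406,3.000)
cell (4,3): code 0011 → (4.406,3.000)–(4.773,4.000)
cell (4,4): code 0011 → (4.773,4.000)–(4.715,5.000)
cell (4,5): code 0001 → (4.715,5.000)–(4.000,5.818)
total: 14 segments, chained into 1 closed loop(s), length Σ = 12.401695

segments=14 loops=1 length=12.402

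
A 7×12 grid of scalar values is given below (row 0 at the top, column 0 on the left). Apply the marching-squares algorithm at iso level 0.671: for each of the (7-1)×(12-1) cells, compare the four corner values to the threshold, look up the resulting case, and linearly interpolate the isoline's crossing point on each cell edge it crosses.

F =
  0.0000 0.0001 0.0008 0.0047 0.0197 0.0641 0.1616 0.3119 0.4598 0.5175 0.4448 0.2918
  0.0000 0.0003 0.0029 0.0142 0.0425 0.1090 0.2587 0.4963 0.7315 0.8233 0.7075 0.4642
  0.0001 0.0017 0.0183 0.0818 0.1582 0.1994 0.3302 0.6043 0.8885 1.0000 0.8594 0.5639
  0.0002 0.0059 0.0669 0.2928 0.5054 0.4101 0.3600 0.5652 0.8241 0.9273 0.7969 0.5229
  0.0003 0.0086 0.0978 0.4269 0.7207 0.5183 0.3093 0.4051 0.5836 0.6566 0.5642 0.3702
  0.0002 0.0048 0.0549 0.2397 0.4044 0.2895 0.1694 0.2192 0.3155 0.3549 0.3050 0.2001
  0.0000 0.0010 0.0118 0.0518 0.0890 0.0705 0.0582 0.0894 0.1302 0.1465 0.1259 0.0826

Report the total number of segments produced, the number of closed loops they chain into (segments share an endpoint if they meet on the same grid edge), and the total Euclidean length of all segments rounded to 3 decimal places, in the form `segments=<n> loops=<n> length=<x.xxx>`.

cell (0,7): code 0100 → (0.777,8.000)–(1.000,7.743)
cell (0,8): code 1100 → (0.502,9.000)–(0.777,8.000)
cell (0,9): code 1100 → (0.861,10.000)–(0.502,9.000)
cell (0,10): code 1000 → (1.000,10.150)–(0.861,10.000)
cell (1,7): code 0110 → (1.000,7.743)–(2.000,7.235)
cell (1,10): code 1001 → (2.000,10.638)–(1.000,10.150)
cell (2,7): code 0110 → (2.000,7.235)–(3.000,7.409)
cell (2,10): code 1001 → (3.000,10.459)–(2.000,10.638)
cell (3,3): code 0100 → (3.769,4.000)–(4.000,3.831)
cell (3,4): code 1000 → (4.000,4.246)–(3.769,4.000)
cell (3,7): code 0010 → (3.000,7.409)–(3.637,8.000)
cell (3,8): code 0011 → (3.637,8.000)–(3.947,9.000)
cell (3,9): code 0011 → (3.947,9.000)–(3.541,10.000)
cell (3,10): code 0001 → (3.541,10.000)–(3.000,10.459)
cell (4,3): code 0010 → (4.000,3.831)–(4.157,4.000)
cell (4,4): code 0001 → (4.157,4.000)–(4.000,4.246)
total: 16 segments, chained into 2 closed loop(s), length Σ = 11.759888

segments=16 loops=2 length=11.760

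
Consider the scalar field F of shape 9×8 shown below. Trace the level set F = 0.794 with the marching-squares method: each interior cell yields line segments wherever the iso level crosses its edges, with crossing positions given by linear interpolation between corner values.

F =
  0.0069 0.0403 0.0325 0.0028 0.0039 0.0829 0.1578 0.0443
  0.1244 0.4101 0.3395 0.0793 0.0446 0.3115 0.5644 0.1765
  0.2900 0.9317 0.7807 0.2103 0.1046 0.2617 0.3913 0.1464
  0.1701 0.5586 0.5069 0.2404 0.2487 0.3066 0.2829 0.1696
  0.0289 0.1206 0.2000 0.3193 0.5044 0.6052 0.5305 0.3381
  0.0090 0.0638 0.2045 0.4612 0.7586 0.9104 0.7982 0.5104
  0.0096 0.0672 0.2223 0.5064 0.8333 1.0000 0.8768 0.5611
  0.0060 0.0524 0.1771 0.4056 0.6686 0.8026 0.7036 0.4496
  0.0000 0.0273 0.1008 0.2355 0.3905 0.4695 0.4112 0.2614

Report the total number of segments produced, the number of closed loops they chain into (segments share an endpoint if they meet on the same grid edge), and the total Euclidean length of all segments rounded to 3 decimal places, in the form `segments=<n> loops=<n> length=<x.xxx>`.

cell (1,0): code 0100 → (1.736,1.000)–(2.000,0.785)
cell (1,1): code 1000 → (2.000,1.912)–(1.736,1.000)
cell (2,0): code 0010 → (2.000,0.785)–(2.369,1.000)
cell (2,1): code 0001 → (2.369,1.000)–(2.000,1.912)
cell (4,4): code 0100 → (4.619,5.000)–(5.000,4.233)
cell (4,5): code 1100 → (4.984,6.000)–(4.619,5.000)
cell (4,6): code 1000 → (5.000,6.015)–(4.984,6.000)
cell (5,3): code 0100 → (5.474,4.000)–(6.000,3.880)
cell (5,4): code 1110 → (5.000,4.233)–(5.474,4.000)
cell (5,6): code 1001 → (6.000,6.262)–(5.000,6.015)
cell (6,3): code 0010 → (6.000,3.880)–(6.239,4.000)
cell (6,4): code 0111 → (6.239,4.000)–(7.000,4.936)
cell (6,5): code 1011 → (7.000,5.087)–(6.478,6.000)
cell (6,6): code 0001 → (6.478,6.000)–(6.000,6.262)
cell (7,4): code 0010 → (7.000,4.936)–(7.026,5.000)
cell (7,5): code 0001 → (7.026,5.000)–(7.000,5.087)
total: 16 segments, chained into 2 closed loop(s), length Σ = 9.971393

segments=16 loops=2 length=9.971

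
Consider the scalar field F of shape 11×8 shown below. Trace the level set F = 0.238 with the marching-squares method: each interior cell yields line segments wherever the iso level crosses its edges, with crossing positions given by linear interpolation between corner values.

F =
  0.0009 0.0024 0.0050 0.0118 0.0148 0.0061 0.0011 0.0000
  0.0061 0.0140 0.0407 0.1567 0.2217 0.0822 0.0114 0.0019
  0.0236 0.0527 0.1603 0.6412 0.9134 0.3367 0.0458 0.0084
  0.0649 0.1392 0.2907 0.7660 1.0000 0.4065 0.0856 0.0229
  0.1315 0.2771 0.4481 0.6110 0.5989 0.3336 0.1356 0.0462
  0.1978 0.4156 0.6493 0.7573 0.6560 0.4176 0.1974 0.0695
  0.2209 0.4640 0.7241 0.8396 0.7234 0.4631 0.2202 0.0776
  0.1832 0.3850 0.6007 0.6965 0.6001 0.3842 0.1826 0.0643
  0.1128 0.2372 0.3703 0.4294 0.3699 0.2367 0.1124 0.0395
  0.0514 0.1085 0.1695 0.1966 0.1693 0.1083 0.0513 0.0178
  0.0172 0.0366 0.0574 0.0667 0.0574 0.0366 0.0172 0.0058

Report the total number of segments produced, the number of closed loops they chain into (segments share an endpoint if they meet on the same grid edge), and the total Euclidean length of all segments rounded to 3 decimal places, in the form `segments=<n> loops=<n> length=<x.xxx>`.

cell (1,2): code 0100 → (1.168,3.000)–(2.000,2.162)
cell (1,3): code 1100 → (1.024,4.000)–(1.168,3.000)
cell (1,4): code 1100 → (1.612,5.000)–(1.024,4.000)
cell (1,5): code 1000 → (2.000,5.339)–(1.612,5.000)
cell (2,1): code 0100 → (2.596,2.000)–(3.000,1.652)
cell (2,2): code 1110 → (2.000,2.162)–(2.596,2.000)
cell (2,5): code 1001 → (3.000,5.525)–(2.000,5.339)
cell (3,0): code 0100 → (3.716,1.000)–(4.000,0.731)
cell (3,1): code 1110 → (3.000,1.652)–(3.716,1.000)
cell (3,5): code 1001 → (4.000,5.483)–(3.000,5.525)
cell (4,0): code 0110 → (4.000,0.731)–(5.000,0.185)
cell (4,5): code 1001 → (5.000,5.816)–(4.000,5.483)
cell (5,0): code 0110 → (5.000,0.185)–(6.000,0.070)
cell (5,5): code 1001 → (6.000,5.927)–(5.000,5.816)
cell (6,0): code 0110 → (6.000,0.070)–(7.000,0.272)
cell (6,5): code 1001 → (7.000,5.725)–(6.000,5.927)
cell (7,0): code 0010 → (7.000,0.272)–(7.995,1.000)
cell (7,1): code 0111 → (7.995,1.000)–(8.000,1.006)
cell (7,4): code 1011 → (8.000,4.990)–(7.991,5.000)
cell (7,5): code 0001 → (7.991,5.000)–(7.000,5.725)
cell (8,1): code 0010 → (8.000,1.006)–(8.659,2.000)
cell (8,2): code 0011 → (8.659,2.000)–(8.822,3.000)
cell (8,3): code 0011 → (8.822,3.000)–(8.658,4.000)
cell (8,4): code 0001 → (8.658,4.000)–(8.000,4.990)
total: 24 segments, chained into 1 closed loop(s), length Σ = 21.531887

segments=24 loops=1 length=21.532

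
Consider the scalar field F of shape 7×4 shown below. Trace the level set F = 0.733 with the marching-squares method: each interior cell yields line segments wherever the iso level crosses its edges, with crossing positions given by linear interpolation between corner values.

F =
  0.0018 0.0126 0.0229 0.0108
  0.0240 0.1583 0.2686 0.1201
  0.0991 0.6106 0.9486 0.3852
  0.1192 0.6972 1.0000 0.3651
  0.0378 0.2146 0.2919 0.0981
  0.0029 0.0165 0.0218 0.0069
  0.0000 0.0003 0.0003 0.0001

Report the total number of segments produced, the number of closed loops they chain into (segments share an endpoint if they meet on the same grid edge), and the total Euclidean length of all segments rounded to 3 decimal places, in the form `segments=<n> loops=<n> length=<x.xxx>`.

cell (1,1): code 0100 → (1.683,2.000)–(2.000,1.362)
cell (1,2): code 1000 → (2.000,2.383)–(1.683,2.000)
cell (2,1): code 0110 → (2.000,1.362)–(3.000,1.118)
cell (2,2): code 1001 → (3.000,2.421)–(2.000,2.383)
cell (3,1): code 0010 → (3.000,1.118)–(3.377,2.000)
cell (3,2): code 0001 → (3.377,2.000)–(3.000,2.421)
total: 6 segments, chained into 1 closed loop(s), length Σ = 4.763149

segments=6 loops=1 length=4.763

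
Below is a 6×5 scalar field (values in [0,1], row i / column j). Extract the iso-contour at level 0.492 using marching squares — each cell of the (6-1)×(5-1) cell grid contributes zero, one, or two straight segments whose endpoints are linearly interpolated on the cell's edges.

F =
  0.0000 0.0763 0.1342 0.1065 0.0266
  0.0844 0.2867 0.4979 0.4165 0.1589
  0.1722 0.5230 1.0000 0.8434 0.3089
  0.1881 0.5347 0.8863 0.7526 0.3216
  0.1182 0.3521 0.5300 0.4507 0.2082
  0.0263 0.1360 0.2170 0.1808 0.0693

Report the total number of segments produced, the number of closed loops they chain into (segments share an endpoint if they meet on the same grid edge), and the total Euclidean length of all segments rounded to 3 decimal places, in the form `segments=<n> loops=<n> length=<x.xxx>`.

segments=14 loops=1 length=9.263

cell (0,1): code 0100 → (0.984,2.000)–(1.000,1.972)
cell (0,2): code 1000 → (1.000,2.072)–(0.984,2.000)
cell (1,0): code 0100 → (1.869,1.000)–(2.000,0.912)
cell (1,1): code 1110 → (1.000,1.972)–(1.869,1.000)
cell (1,2): code 1101 → (1.177,3.000)–(1.000,2.072)
cell (1,3): code 1000 → (2.000,3.657)–(1.177,3.000)
cell (2,0): code 0110 → (2.000,0.912)–(3.000,0.877)
cell (2,3): code 1001 → (3.000,3.605)–(2.000,3.657)
cell (3,0): code 0010 → (3.000,0.877)–(3.234,1.000)
cell (3,1): code 0111 → (3.234,1.000)–(4.000,1.786)
cell (3,2): code 1011 → (4.000,2.479)–(3.863,3.000)
cell (3,3): code 0001 → (3.863,3.000)–(3.000,3.605)
cell (4,1): code 0010 → (4.000,1.786)–(4.121,2.000)
cell (4,2): code 0001 → (4.121,2.000)–(4.000,2.479)
total: 14 segments, chained into 1 closed loop(s), length Σ = 9.262816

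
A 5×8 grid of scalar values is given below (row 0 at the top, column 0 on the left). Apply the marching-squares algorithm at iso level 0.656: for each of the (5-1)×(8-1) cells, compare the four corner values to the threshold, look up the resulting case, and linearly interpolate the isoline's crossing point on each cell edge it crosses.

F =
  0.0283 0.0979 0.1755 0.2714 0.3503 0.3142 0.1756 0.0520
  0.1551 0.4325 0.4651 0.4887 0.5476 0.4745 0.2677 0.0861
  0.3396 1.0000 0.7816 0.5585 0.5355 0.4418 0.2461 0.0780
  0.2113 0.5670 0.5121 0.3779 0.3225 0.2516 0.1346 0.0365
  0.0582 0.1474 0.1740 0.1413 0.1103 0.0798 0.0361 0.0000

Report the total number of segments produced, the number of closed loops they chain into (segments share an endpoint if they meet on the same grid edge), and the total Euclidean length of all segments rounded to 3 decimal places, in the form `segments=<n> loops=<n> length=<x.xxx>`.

segments=6 loops=1 length=5.243

cell (1,0): code 0100 → (1.394,1.000)–(2.000,0.479)
cell (1,1): code 1100 → (1.603,2.000)–(1.394,1.000)
cell (1,2): code 1000 → (2.000,2.563)–(1.603,2.000)
cell (2,0): code 0010 → (2.000,0.479)–(2.794,1.000)
cell (2,1): code 0011 → (2.794,1.000)–(2.466,2.000)
cell (2,2): code 0001 → (2.466,2.000)–(2.000,2.563)
total: 6 segments, chained into 1 closed loop(s), length Σ = 5.243085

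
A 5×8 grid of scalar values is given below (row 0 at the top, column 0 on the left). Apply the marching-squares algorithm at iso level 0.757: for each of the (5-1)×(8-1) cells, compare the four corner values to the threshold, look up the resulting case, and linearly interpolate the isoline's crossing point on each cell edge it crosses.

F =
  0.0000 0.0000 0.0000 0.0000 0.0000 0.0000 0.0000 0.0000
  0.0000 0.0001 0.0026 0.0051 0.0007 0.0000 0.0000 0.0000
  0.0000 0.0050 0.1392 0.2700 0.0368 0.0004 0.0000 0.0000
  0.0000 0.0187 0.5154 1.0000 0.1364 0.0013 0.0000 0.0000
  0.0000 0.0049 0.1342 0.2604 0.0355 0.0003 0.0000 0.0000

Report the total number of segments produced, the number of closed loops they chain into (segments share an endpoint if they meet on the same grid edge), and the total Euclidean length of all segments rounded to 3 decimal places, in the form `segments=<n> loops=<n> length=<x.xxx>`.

segments=4 loops=1 length=2.070

cell (2,2): code 0100 → (2.667,3.000)–(3.000,2.499)
cell (2,3): code 1000 → (3.000,3.281)–(2.667,3.000)
cell (3,2): code 0010 → (3.000,2.499)–(3.329,3.000)
cell (3,3): code 0001 → (3.329,3.000)–(3.000,3.281)
total: 4 segments, chained into 1 closed loop(s), length Σ = 2.069818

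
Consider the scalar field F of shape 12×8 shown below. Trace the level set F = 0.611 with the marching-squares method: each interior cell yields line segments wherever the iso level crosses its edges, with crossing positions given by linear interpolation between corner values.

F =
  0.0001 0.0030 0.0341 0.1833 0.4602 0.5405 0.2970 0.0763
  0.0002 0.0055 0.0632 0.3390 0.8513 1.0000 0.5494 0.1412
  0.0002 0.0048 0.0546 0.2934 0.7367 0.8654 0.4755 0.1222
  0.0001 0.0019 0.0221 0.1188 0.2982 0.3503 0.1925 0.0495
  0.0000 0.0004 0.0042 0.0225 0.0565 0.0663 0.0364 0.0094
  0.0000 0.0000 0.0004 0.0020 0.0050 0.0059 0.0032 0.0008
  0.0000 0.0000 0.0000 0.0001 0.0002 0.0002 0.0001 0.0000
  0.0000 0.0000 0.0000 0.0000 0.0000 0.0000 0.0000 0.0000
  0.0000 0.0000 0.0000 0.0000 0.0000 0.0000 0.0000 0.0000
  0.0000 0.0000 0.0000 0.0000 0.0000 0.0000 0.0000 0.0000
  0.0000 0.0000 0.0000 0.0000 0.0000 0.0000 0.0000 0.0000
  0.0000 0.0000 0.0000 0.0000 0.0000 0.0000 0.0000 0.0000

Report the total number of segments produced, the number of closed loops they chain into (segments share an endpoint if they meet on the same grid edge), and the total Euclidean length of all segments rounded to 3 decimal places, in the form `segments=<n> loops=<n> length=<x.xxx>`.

segments=8 loops=1 length=7.291

cell (0,3): code 0100 → (0.386,4.000)–(1.000,3.531)
cell (0,4): code 1100 → (0.153,5.000)–(0.386,4.000)
cell (0,5): code 1000 → (1.000,5.863)–(0.153,5.000)
cell (1,3): code 0110 → (1.000,3.531)–(2.000,3.716)
cell (1,5): code 1001 → (2.000,5.652)–(1.000,5.863)
cell (2,3): code 0010 → (2.000,3.716)–(2.287,4.000)
cell (2,4): code 0011 → (2.287,4.000)–(2.494,5.000)
cell (2,5): code 0001 → (2.494,5.000)–(2.000,5.652)
total: 8 segments, chained into 1 closed loop(s), length Σ = 7.290525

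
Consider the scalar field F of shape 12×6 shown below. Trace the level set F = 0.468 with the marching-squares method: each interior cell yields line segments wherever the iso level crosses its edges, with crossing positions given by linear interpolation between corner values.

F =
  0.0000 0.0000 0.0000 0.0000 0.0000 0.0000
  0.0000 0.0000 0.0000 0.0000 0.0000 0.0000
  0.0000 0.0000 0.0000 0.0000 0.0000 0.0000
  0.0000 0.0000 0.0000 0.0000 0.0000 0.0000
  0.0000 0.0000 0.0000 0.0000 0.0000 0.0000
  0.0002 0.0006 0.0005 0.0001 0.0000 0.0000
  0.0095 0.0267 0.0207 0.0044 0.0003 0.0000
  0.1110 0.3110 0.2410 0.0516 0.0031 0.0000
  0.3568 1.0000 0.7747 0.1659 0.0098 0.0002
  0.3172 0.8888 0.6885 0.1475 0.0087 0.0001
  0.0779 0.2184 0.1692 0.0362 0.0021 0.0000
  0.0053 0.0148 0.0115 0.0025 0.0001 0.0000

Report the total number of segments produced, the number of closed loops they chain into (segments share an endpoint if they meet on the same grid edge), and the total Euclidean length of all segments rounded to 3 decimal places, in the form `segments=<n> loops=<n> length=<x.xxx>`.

segments=8 loops=1 length=7.500

cell (7,0): code 0100 → (7.228,1.000)–(8.000,0.173)
cell (7,1): code 1100 → (7.425,2.000)–(7.228,1.000)
cell (7,2): code 1000 → (8.000,2.504)–(7.425,2.000)
cell (8,0): code 0110 → (8.000,0.173)–(9.000,0.264)
cell (8,2): code 1001 → (9.000,2.408)–(8.000,2.504)
cell (9,0): code 0010 → (9.000,0.264)–(9.628,1.000)
cell (9,1): code 0011 → (9.628,1.000)–(9.425,2.000)
cell (9,2): code 0001 → (9.425,2.000)–(9.000,2.408)
total: 8 segments, chained into 1 closed loop(s), length Σ = 7.500206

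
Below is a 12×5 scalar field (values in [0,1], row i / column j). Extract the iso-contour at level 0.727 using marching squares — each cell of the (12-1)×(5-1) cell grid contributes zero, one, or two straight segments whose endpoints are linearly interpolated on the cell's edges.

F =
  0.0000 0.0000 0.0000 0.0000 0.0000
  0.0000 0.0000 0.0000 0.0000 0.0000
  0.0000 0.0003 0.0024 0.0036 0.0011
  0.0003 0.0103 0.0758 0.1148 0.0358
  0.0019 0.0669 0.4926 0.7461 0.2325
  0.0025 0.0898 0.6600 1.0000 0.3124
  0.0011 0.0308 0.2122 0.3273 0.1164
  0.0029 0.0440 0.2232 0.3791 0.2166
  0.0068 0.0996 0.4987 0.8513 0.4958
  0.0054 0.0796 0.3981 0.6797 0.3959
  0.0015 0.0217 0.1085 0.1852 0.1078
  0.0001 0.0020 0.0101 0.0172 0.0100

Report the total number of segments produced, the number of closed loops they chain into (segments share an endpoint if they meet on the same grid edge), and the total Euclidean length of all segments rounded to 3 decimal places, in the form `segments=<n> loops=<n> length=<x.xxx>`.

segments=10 loops=2 length=6.384

cell (3,2): code 0100 → (3.970,3.000)–(4.000,2.925)
cell (3,3): code 1000 → (4.000,3.037)–(3.970,3.000)
cell (4,2): code 0110 → (4.000,2.925)–(5.000,2.197)
cell (4,3): code 1001 → (5.000,3.397)–(4.000,3.037)
cell (5,2): code 0010 → (5.000,2.197)–(5.406,3.000)
cell (5,3): code 0001 → (5.406,3.000)–(5.000,3.397)
cell (7,2): code 0100 → (7.737,3.000)–(8.000,2.647)
cell (7,3): code 1000 → (8.000,3.350)–(7.737,3.000)
cell (8,2): code 0010 → (8.000,2.647)–(8.724,3.000)
cell (8,3): code 0001 → (8.724,3.000)–(8.000,3.350)
total: 10 segments, chained into 2 closed loop(s), length Σ = 6.383551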